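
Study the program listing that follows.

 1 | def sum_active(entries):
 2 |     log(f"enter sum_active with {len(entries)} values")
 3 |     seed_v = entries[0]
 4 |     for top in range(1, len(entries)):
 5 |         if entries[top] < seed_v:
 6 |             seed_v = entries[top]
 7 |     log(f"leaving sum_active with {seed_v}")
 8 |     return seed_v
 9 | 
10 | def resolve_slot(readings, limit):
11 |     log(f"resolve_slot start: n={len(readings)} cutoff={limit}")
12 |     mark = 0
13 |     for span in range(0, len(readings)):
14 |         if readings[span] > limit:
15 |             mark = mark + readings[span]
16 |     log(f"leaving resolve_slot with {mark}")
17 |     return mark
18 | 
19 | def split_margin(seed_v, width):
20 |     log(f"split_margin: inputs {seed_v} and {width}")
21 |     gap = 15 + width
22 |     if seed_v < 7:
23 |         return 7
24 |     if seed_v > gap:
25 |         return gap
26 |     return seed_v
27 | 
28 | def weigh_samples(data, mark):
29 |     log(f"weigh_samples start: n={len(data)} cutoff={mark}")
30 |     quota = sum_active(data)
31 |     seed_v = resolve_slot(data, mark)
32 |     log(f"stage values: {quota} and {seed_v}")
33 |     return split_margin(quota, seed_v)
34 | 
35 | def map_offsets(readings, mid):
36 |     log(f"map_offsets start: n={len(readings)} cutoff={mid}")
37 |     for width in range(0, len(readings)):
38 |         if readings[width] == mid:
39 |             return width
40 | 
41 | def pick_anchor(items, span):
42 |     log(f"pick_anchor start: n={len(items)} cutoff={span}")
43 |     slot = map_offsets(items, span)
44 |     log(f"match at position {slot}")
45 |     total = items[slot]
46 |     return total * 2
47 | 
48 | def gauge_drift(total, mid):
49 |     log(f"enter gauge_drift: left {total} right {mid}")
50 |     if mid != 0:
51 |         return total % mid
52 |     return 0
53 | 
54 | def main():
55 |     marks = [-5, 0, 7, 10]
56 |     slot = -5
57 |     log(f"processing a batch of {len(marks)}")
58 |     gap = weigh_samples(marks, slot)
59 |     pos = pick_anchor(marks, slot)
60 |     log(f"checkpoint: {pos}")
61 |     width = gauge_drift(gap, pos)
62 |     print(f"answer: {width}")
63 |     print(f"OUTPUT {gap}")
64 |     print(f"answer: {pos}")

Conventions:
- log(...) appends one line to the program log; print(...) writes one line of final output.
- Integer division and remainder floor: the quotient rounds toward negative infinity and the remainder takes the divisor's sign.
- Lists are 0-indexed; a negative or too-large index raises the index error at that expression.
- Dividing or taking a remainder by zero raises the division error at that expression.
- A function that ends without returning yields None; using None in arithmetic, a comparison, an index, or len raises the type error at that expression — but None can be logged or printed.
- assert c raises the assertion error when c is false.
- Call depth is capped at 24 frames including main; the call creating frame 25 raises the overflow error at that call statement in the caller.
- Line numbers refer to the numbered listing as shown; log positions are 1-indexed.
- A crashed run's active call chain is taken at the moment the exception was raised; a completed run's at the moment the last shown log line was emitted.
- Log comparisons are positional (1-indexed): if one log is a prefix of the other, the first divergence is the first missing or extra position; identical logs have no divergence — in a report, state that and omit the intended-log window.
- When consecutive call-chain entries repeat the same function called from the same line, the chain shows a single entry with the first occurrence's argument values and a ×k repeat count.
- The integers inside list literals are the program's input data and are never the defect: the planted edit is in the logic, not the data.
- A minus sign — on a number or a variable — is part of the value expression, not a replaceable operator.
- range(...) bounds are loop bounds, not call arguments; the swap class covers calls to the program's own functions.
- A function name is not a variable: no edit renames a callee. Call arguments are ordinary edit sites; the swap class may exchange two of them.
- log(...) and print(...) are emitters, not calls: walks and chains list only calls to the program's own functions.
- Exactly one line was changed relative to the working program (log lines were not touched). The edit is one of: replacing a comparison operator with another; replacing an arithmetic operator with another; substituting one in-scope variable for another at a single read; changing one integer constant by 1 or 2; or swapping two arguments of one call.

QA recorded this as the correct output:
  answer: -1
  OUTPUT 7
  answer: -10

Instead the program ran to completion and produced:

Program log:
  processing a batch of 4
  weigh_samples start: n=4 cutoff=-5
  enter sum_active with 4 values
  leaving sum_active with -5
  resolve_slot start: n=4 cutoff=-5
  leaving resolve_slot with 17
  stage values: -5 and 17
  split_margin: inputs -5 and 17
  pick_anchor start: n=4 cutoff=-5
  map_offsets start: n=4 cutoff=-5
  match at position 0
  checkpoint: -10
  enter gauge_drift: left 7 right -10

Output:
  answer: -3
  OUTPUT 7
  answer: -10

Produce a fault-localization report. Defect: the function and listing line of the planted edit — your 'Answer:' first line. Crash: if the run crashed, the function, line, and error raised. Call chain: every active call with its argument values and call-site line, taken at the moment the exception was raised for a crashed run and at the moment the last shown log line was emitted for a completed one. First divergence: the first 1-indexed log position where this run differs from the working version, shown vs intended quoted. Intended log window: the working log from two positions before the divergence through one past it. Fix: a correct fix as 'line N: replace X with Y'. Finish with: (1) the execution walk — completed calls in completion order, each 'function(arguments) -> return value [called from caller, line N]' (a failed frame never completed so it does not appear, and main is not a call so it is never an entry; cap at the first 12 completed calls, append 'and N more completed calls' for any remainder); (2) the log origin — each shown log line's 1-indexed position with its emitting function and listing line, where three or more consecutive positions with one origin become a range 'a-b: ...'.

Answer: the defect is in gauge_drift at line 51.
The tell: The logs agree in full; only the final output differs.
Call chain: main -> gauge_drift(7, -10) (called at line 61).
First divergence: none — the logs agree in full.
Execution walk:
  sum_active([-5, 0, 7, 10]) -> -5  [called from weigh_samples, line 30]
  resolve_slot([-5, 0, 7, 10], -5) -> 17  [called from weigh_samples, line 31]
  split_margin(-5, 17) -> 7  [called from weigh_samples, line 33]
  weigh_samples([-5, 0, 7, 10], -5) -> 7  [called from main, line 58]
  map_offsets([-5, 0, 7, 10], -5) -> 0  [called from pick_anchor, line 43]
  pick_anchor([-5, 0, 7, 10], -5) -> -10  [called from main, line 59]
  gauge_drift(7, -10) -> -3  [called from main, line 61]
Log origins:
  1: emitted by main (line 57)
  2: emitted by weigh_samples (line 29)
  3: emitted by sum_active (line 2)
  4: emitted by sum_active (line 7)
  5: emitted by resolve_slot (line 11)
  6: emitted by resolve_slot (line 16)
  7: emitted by weigh_samples (line 32)
  8: emitted by split_margin (line 20)
  9: emitted by pick_anchor (line 42)
  10: emitted by map_offsets (line 36)
  11: emitted by pick_anchor (line 44)
  12: emitted by main (line 60)
  13: emitted by gauge_drift (line 49)
A correct fix: line 51: replace `%` with `//`.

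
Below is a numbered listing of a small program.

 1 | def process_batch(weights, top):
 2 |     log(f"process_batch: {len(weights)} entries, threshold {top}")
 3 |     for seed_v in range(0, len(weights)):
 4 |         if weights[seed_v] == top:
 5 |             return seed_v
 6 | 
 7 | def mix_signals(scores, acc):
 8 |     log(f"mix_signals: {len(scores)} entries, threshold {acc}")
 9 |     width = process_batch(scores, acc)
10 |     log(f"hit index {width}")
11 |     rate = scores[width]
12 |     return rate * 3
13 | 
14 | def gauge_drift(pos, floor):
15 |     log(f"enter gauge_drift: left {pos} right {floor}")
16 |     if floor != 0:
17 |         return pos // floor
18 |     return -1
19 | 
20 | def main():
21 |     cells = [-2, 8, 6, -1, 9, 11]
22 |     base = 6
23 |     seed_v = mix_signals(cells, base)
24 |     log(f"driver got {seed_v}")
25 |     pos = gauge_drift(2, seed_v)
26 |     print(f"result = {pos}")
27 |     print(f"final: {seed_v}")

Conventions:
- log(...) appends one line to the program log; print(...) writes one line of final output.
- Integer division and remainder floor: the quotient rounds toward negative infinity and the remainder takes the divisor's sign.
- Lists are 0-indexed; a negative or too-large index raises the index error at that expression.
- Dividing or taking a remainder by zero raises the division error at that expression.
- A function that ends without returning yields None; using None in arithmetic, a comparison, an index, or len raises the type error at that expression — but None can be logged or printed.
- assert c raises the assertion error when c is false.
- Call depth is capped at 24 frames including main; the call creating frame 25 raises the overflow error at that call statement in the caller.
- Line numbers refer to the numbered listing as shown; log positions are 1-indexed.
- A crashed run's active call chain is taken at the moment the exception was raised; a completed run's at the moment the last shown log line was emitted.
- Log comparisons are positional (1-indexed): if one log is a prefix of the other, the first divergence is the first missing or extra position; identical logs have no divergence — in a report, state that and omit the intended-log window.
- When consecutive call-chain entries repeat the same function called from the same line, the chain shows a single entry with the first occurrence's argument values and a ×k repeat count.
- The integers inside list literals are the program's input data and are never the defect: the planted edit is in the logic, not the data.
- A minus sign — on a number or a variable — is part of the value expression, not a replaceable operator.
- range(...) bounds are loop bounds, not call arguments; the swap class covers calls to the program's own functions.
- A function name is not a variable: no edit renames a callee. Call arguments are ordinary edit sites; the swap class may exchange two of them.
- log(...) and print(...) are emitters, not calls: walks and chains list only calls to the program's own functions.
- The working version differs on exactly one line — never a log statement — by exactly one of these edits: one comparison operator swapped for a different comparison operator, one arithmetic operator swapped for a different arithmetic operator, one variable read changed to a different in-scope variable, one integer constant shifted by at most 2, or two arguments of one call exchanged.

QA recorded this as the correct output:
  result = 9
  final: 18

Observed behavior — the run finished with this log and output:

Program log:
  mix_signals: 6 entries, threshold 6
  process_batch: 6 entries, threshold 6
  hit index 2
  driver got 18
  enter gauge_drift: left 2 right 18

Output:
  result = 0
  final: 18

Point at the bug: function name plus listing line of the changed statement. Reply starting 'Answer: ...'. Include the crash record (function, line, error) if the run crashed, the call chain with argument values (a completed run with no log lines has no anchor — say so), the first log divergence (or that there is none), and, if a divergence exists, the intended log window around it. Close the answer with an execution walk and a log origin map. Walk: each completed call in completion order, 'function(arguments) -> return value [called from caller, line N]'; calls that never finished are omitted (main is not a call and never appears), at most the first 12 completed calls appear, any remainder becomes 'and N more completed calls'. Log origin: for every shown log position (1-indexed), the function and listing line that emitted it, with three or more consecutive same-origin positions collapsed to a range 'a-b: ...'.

Answer: the defect is in main at line 25.
Key fact: Position 5 is the first bad log line: 'enter gauge_drift: left 2 right 18' should read 'enter gauge_drift: left 18 right 2'.
Call chain: main -> gauge_drift(2, 18) (called at line 25).
First divergence: at position 5 the run shows 'enter gauge_drift: left 2 right 18' where the working version logs 'enter gauge_drift: left 18 right 2'.
Intended log window:
  3: hit index 2
  4: driver got 18
  5: enter gauge_drift: left 18 right 2
Execution walk:
  process_batch([-2, 8, 6, -1, 9, 11], 6) -> 2  [called from mix_signals, line 9]
  mix_signals([-2, 8, 6, -1, 9, 11], 6) -> 18  [called from main, line 23]
  gauge_drift(2, 18) -> 0  [called from main, line 25]
Log line origins:
  1: logged in mix_signals at line 8
  2: logged in process_batch at line 2
  3: logged in mix_signals at line 10
  4: logged in main at line 24
  5: logged in gauge_drift at line 15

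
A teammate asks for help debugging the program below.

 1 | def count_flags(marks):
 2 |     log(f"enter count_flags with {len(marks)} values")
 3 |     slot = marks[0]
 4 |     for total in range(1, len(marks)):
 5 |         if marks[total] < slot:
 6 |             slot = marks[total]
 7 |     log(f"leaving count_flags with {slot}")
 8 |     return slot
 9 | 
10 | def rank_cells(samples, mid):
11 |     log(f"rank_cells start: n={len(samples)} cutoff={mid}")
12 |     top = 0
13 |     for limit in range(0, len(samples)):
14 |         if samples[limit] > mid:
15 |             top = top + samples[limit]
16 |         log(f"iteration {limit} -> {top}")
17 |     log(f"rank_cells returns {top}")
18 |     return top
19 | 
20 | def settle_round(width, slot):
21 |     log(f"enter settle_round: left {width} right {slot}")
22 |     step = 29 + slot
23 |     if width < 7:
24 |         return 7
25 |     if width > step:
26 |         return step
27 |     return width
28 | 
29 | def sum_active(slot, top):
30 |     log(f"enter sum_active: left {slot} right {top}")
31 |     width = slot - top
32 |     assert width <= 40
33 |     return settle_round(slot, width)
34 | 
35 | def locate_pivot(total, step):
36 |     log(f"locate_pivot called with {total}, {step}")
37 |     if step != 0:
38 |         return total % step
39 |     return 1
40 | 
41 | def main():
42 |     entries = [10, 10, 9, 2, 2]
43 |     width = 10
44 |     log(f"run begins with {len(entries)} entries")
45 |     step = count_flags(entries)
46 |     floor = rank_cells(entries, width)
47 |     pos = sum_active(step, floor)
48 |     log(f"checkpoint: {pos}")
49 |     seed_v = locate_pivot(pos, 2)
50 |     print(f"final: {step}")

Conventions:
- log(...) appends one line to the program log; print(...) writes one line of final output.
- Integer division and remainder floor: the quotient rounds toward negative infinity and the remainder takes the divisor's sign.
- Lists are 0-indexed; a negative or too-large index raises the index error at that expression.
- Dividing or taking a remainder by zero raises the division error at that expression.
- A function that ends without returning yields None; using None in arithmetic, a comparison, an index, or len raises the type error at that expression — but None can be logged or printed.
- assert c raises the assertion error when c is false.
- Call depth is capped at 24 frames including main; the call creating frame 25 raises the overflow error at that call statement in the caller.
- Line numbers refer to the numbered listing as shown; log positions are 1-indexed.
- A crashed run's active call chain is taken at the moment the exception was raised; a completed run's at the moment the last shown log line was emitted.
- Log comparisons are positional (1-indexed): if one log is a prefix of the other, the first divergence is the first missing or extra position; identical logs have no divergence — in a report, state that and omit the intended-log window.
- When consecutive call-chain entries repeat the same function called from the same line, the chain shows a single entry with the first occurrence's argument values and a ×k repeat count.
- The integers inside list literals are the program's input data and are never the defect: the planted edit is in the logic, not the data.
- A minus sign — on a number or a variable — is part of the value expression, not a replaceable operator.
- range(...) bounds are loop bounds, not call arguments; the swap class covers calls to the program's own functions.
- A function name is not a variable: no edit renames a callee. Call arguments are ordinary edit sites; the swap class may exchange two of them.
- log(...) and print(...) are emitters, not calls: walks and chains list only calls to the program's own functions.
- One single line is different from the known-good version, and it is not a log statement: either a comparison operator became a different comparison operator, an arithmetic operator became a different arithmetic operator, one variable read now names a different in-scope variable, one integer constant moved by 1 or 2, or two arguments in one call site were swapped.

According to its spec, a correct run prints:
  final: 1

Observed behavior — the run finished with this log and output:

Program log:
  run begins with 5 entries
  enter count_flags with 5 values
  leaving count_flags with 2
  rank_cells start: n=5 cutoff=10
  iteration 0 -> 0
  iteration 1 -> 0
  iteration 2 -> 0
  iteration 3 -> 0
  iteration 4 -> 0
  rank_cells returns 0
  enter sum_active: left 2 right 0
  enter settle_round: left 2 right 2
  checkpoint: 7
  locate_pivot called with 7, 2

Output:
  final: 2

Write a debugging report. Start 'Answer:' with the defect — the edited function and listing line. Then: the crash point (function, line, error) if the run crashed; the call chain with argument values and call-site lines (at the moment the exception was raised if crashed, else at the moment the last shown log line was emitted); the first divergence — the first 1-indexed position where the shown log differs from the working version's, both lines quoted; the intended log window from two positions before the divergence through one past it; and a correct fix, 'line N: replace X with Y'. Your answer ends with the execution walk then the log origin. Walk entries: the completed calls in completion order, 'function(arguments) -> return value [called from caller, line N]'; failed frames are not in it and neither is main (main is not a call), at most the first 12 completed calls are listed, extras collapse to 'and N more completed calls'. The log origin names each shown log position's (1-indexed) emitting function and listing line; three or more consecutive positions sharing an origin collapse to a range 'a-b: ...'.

Answer: the defect is in main at line 50.
Key fact: Nothing in the log betrays the bug — only the output does.
Call chain: main -> locate_pivot(7, 2) (called at line 49).
First divergence: there is none — every log position agrees.
Execution walk:
  count_flags([10, 10, 9, 2, 2]) -> 2  [called from main, line 45]
  rank_cells([10, 10, 9, 2, 2], 10) -> 0  [called from main, line 46]
  settle_round(2, 2) -> 7  [called from sum_active, line 33]
  sum_active(2, 0) -> 7  [called from main, line 47]
  locate_pivot(7, 2) -> 1  [called from main, line 49]
Log line origins:
  1: logged in main at line 44
  2: logged in count_flags at line 2
  3: logged in count_flags at line 7
  4: logged in rank_cells at line 11
  5-9: logged in rank_cells at line 16
  10: logged in rank_cells at line 17
  11: logged in sum_active at line 30
  12: logged in settle_round at line 21
  13: logged in main at line 48
  14: logged in locate_pivot at line 36
A correct fix: line 50: replace `step` with `seed_v`.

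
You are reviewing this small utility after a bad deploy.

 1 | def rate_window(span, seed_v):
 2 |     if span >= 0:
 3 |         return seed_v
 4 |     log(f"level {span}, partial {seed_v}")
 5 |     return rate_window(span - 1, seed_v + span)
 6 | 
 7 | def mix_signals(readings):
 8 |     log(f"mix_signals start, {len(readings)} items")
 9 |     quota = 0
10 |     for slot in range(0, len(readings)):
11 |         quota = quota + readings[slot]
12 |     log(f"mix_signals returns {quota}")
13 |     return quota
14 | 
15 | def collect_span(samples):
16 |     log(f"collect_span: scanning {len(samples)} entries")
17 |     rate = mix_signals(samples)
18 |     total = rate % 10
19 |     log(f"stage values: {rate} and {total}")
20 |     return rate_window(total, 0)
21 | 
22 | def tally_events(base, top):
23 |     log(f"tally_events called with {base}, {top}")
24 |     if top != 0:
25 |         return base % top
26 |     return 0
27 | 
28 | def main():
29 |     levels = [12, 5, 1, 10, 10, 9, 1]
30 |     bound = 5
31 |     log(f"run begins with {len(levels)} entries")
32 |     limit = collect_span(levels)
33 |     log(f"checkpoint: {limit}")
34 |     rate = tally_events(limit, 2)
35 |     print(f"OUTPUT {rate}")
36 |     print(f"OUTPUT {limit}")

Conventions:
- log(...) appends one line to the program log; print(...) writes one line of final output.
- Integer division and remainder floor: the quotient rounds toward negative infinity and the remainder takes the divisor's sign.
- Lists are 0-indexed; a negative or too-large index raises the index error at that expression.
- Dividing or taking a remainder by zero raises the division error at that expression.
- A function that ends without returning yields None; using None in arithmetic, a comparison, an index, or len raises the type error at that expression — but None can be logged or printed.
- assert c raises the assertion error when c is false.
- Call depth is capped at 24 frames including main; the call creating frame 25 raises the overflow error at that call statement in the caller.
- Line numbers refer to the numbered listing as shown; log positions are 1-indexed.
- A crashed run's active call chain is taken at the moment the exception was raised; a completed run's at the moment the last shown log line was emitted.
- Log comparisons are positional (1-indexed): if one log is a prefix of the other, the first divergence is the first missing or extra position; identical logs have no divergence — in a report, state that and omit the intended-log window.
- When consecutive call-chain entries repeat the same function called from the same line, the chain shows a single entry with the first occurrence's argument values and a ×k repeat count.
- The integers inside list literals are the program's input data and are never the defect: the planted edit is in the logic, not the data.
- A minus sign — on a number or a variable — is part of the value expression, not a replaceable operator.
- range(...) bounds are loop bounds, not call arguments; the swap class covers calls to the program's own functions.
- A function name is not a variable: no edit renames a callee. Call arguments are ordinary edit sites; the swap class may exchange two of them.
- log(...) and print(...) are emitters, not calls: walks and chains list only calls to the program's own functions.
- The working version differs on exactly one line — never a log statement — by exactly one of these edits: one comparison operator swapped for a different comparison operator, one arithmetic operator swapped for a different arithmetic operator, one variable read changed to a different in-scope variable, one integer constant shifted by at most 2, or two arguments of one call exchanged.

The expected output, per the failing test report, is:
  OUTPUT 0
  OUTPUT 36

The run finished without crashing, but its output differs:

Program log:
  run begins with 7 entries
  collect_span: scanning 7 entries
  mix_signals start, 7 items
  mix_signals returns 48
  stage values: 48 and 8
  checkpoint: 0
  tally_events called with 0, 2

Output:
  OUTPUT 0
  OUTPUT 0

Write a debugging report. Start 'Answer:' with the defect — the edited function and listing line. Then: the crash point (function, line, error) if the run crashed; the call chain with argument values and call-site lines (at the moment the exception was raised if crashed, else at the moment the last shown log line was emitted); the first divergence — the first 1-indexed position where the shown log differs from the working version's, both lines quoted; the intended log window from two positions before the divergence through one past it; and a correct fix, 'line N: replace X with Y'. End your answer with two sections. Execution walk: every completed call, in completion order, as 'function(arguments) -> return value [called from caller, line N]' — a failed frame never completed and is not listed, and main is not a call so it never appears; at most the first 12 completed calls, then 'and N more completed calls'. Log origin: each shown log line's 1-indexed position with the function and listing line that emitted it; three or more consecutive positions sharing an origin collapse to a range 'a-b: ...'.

Answer: the defect is in rate_window at line 2.
Core observation: The earliest visible damage is log position 6 — 'checkpoint: 0' rather than the intended 'level 8, partial 0'.
Call chain: main -> tally_events(0, 2) (called at line 34).
First divergence: position 6; shown 'checkpoint: 0' vs intended 'level 8, partial 0'.
Intended log window:
  4: mix_signals returns 48
  5: stage values: 48 and 8
  6: level 8, partial 0
  7: level 7, partial 8
Execution walk:
  mix_signals([12, 5, 1, 10, 10, 9, 1]) -> 48  [called from collect_span, line 17]
  rate_window(8, 0) -> 0  [called from collect_span, line 20]
  collect_span([12, 5, 1, 10, 10, 9, 1]) -> 0  [called from main, line 32]
  tally_events(0, 2) -> 0  [called from main, line 34]
Log origins:
  1: emitted by main (line 31)
  2: emitted by collect_span (line 16)
  3: emitted by mix_signals (line 8)
  4: emitted by mix_signals (line 12)
  5: emitted by collect_span (line 19)
  6: emitted by main (line 33)
  7: emitted by tally_events (line 23)
A correct fix: line 2: replace `>=` with `<=`.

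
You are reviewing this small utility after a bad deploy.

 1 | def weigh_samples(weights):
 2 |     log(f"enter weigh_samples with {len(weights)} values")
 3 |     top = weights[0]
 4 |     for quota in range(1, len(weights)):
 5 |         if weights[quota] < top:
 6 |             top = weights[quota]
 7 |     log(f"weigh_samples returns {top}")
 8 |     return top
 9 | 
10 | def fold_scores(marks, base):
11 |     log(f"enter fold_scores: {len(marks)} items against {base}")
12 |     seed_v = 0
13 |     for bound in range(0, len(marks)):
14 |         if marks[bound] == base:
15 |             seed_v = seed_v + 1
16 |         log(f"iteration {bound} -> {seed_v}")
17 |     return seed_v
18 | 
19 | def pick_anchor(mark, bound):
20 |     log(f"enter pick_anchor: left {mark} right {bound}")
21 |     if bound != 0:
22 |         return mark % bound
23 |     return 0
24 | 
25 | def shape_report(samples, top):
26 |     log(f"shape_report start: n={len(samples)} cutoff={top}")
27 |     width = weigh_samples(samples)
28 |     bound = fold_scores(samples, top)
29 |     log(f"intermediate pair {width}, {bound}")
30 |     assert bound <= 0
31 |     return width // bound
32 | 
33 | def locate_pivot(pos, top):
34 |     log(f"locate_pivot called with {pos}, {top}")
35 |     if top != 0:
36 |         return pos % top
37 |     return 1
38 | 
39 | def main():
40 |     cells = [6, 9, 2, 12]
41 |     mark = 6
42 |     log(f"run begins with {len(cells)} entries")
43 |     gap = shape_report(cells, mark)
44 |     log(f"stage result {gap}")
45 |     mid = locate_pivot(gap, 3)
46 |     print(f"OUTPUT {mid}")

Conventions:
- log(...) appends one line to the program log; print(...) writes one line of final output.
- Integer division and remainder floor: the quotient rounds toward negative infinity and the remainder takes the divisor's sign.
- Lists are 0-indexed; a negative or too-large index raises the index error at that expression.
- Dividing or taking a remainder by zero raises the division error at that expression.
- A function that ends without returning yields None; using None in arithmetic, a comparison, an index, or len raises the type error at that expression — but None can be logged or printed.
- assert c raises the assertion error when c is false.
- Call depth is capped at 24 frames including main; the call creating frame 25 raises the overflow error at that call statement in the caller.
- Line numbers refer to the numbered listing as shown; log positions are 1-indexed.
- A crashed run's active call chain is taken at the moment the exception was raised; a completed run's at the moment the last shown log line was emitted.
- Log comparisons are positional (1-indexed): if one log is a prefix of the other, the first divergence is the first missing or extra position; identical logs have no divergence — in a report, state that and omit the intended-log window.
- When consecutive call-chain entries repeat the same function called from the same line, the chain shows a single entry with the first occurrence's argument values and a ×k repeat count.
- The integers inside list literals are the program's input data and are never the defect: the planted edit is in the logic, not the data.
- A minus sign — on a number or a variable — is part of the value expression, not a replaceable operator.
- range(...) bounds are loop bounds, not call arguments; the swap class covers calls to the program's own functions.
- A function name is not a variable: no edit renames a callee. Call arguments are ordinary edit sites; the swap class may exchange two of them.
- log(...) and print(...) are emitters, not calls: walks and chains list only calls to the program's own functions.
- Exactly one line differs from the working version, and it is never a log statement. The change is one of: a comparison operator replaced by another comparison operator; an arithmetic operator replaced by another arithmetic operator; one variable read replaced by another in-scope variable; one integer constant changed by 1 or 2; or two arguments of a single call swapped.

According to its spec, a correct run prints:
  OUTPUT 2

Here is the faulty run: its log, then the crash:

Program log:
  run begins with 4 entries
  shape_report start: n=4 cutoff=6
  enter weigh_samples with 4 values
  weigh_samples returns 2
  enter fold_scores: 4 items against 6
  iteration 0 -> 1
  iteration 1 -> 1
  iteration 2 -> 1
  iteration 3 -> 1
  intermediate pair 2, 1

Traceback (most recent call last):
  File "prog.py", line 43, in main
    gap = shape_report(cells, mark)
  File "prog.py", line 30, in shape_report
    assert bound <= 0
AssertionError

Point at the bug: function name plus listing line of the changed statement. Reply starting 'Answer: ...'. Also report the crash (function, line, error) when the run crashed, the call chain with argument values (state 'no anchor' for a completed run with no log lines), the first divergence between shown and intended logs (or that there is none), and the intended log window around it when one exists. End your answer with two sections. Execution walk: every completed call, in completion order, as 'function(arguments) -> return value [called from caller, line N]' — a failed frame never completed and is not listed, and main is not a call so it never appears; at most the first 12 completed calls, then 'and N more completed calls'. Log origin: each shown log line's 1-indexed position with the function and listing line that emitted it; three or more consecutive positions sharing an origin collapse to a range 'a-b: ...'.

Answer: the defect is in shape_report at line 30.
Core observation: The faulty run's log stops after 10 lines; the working version's next line would be 'stage result 2'.
Crash: shape_report, line 30, AssertionError.
Call chain: main -> shape_report([6, 9, 2, 12], 6) (called at line 43).
First divergence: position 11 — the faulty run's log ends after 10 lines; the working version continues with 'stage result 2'.
Intended log window:
  9: iteration 3 -> 1
  10: intermediate pair 2, 1
  11: stage result 2
  12: locate_pivot called with 2, 3
Execution walk:
  weigh_samples([6, 9, 2, 12]) -> 2  [called from shape_report, line 27]
  fold_scores([6, 9, 2, 12], 6) -> 1  [called from shape_report, line 28]
Log origins:
  1: emitted by main (line 42)
  2: emitted by shape_report (line 26)
  3: emitted by weigh_samples (line 2)
  4: emitted by weigh_samples (line 7)
  5: emitted by fold_scores (line 11)
  6-9: emitted by fold_scores (line 16)
  10: emitted by shape_report (line 29)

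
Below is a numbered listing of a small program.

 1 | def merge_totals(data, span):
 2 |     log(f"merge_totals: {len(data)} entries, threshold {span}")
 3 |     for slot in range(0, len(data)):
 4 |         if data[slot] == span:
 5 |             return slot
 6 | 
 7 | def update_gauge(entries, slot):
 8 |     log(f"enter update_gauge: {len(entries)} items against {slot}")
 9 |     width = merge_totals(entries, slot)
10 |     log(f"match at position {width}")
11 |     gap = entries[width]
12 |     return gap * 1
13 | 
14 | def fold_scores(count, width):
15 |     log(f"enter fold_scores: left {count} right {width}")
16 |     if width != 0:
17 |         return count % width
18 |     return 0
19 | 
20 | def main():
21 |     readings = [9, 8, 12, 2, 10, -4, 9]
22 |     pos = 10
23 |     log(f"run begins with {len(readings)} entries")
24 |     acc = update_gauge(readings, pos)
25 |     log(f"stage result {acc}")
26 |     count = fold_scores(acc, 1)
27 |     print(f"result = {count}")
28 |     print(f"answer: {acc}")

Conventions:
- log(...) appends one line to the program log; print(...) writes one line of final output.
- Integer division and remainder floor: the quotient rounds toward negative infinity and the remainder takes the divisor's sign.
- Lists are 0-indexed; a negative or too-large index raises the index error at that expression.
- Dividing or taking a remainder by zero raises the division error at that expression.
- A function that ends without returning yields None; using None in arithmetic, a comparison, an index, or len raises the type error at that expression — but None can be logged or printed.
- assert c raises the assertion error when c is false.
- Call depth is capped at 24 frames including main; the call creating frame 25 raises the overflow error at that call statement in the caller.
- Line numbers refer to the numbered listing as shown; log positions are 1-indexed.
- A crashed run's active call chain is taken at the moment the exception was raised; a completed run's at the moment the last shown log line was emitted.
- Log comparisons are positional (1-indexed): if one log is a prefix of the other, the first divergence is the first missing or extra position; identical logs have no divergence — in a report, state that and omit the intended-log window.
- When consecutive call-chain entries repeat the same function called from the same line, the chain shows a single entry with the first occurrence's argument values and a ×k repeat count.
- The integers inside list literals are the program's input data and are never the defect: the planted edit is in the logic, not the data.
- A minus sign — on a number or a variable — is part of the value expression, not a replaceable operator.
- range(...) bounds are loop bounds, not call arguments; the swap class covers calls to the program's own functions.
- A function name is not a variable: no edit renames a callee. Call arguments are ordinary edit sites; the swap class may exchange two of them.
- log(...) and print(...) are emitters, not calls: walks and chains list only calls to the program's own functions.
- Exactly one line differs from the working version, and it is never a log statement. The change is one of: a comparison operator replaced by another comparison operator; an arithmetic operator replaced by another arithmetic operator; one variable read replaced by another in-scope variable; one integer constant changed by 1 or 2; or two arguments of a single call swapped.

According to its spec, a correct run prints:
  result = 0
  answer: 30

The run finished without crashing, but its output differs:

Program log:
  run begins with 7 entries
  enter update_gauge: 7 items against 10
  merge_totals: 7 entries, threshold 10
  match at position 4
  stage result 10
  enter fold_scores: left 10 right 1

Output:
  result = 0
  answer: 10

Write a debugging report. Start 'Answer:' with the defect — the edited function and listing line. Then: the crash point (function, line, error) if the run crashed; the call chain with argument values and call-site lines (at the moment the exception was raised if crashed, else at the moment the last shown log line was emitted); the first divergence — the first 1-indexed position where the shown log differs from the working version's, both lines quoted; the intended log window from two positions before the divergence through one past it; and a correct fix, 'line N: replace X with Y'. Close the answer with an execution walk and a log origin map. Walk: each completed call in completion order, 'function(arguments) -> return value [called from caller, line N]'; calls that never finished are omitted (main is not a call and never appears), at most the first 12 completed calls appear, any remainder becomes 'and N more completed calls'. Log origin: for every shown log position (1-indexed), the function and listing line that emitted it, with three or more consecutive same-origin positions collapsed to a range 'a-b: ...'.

Answer: the defect is in update_gauge at line 12.
Core observation: Log line 5 is where behavior first shows: 'stage result 10' appears instead of 'stage result 30'.
Call chain: main -> fold_scores(10, 1) (called at line 26).
First divergence: position 5 — the shown line 'stage result 10' should read 'stage result 30'.
Intended log window:
  3: merge_totals: 7 entries, threshold 10
  4: match at position 4
  5: stage result 30
  6: enter fold_scores: left 30 right 1
Execution walk:
  merge_totals([9, 8, 12, 2, 10, -4, 9], 10) -> 4  [called from update_gauge, line 9]
  update_gauge([9, 8, 12, 2, 10, -4, 9], 10) -> 10  [called from main, line 24]
  fold_scores(10, 1) -> 0  [called from main, line 26]
Origin of each log line:
  1: logged in main at line 23
  2: logged in update_gauge at line 8
  3: logged in merge_totals at line 2
  4: logged in update_gauge at line 10
  5: logged in main at line 25
  6: logged in fold_scores at line 15
A correct fix: line 12: replace `1` with `3`.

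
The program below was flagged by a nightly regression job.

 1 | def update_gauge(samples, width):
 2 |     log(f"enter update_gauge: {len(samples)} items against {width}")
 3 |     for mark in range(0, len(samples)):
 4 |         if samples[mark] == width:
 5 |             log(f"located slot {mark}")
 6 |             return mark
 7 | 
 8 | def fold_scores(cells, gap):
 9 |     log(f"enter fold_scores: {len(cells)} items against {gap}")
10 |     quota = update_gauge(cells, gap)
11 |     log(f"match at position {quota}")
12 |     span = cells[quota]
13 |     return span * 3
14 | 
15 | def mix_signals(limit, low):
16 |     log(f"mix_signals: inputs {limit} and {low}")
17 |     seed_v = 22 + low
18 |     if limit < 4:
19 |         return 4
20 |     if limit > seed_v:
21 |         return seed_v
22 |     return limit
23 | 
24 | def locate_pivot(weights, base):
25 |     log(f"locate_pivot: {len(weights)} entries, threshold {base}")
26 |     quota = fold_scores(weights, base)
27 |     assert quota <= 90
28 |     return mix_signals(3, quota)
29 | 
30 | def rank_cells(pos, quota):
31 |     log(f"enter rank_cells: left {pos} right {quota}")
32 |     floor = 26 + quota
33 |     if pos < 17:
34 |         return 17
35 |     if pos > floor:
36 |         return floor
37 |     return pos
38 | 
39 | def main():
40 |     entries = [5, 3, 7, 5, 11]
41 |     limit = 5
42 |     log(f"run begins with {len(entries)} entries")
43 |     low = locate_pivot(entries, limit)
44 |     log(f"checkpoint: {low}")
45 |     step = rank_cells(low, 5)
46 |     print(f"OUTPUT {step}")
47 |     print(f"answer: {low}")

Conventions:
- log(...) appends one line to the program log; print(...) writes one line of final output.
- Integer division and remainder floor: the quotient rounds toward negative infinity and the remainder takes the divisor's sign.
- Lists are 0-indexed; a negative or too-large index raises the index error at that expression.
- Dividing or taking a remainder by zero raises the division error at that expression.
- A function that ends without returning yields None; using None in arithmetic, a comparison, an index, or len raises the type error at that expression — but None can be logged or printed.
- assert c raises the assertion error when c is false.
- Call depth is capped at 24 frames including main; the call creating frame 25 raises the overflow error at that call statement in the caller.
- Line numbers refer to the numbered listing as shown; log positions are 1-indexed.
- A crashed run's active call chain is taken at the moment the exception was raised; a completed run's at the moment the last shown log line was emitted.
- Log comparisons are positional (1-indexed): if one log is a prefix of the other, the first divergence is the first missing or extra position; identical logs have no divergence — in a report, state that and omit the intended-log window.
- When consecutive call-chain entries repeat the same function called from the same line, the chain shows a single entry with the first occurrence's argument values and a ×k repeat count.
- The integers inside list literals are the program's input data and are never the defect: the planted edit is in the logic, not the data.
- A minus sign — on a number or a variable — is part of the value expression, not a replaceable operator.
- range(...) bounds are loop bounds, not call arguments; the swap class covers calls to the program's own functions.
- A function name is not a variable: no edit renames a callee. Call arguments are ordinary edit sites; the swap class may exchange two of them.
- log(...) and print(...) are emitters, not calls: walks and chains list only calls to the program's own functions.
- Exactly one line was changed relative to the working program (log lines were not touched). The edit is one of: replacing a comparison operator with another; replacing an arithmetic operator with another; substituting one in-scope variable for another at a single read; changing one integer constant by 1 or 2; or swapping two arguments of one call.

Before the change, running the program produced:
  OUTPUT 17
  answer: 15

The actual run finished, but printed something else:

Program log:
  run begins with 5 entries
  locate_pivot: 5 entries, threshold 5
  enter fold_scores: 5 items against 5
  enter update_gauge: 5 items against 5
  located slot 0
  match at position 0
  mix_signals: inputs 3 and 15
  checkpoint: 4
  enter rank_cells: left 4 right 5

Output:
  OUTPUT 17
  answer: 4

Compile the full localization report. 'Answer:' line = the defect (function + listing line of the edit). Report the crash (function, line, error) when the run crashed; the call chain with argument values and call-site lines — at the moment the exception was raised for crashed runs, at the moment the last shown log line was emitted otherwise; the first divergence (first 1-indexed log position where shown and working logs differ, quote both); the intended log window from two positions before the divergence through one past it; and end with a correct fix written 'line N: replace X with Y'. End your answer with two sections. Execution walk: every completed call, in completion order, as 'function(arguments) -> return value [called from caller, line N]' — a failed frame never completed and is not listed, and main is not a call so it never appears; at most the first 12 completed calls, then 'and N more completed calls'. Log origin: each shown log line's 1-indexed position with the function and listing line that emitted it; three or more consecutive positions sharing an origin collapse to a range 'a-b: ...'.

Answer: the defect is in locate_pivot at line 28.
Key observation: Log line 7 is where behavior first shows: 'mix_signals: inputs 3 and 15' appears instead of 'mix_signals: inputs 15 and 3'.
Call chain: main -> rank_cells(4, 5) (called at line 45).
First divergence: position 7; shown 'mix_signals: inputs 3 and 15' vs intended 'mix_signals: inputs 15 and 3'.
Intended log window:
  5: located slot 0
  6: match at position 0
  7: mix_signals: inputs 15 and 3
  8: checkpoint: 15
Execution walk:
  update_gauge([5, 3, 7, 5, 11], 5) -> 0  [called from fold_scores, line 10]
  fold_scores([5, 3, 7, 5, 11], 5) -> 15  [called from locate_pivot, line 26]
  mix_signals(3, 15) -> 4  [called from locate_pivot, line 28]
  locate_pivot([5, 3, 7, 5, 11], 5) -> 4  [called from main, line 43]
  rank_cells(4, 5) -> 17  [called from main, line 45]
Log line origins:
  1: emitted by main (line 42)
  2: emitted by locate_pivot (line 25)
  3: emitted by fold_scores (line 9)
  4: emitted by update_gauge (line 2)
  5: emitted by update_gauge (line 5)
  6: emitted by fold_scores (line 11)
  7: emitted by mix_signals (line 16)
  8: emitted by main (line 44)
  9: emitted by rank_cells (line 31)
A correct fix: line 28: replace `mix_signals(3, quota)` with `mix_signals(quota, 3)`.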